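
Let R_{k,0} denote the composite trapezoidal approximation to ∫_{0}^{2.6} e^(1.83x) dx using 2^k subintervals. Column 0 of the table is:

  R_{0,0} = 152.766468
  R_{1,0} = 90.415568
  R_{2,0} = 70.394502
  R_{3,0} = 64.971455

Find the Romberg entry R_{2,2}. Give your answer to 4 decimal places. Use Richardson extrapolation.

R_{1,1} = (4·90.415568 − 152.766468) / 3 = 69.631935
R_{2,1} = (4·70.394502 − 90.415568) / 3 = 63.720813
R_{2,2} = 63.720813 + (63.720813 − 69.631935)/15 = 63.326738

63.3267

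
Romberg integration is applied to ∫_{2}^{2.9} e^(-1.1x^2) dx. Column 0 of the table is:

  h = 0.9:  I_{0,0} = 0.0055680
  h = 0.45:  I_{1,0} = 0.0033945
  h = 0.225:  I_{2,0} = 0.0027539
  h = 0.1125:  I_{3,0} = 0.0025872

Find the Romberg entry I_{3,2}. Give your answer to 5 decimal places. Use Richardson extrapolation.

0.00253

Richardson extrapolation on the trapezoidal column (denominator 4−1=3):
I_{2,1} = 0.0027539 + (0.0027539 − 0.0033945)/3 = 0.0025404
I_{3,1} = 0.0025872 + (0.0025872 − 0.0027539)/3 = 0.0025316
I_{3,2} = (16·0.0025316 − 0.0025404) / 15 = 0.0025310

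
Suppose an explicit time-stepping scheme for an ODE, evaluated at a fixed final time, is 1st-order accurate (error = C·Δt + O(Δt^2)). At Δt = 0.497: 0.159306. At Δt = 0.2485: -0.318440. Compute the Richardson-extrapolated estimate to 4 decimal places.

The leading error scales as Δt; refining by a factor of 2 reduces it by 2^1 = 2.
Extrapolated value = (2·A(Δt/2) − A(Δt)) / (2 − 1)
= (2·(-0.318440) − 0.159306) / 1
= -0.796186 / 1 = -0.796186

-0.7962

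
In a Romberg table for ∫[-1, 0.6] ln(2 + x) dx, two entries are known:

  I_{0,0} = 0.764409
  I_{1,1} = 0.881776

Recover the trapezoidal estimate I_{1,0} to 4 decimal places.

0.8524

From I_{1,1} = (4·I_{1,0} − I_{0,0})/3, solve for I_{1,0}:
4·I_{1,0} = 3·0.881776 + 0.764409 = 3.409737
I_{1,0} = 0.852434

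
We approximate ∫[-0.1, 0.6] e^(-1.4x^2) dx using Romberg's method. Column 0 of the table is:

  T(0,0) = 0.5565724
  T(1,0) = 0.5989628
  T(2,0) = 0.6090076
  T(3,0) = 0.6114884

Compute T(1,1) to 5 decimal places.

T(1,1) = (4·0.5989628 − 0.5565724) / 3 = 0.6130929

0.61309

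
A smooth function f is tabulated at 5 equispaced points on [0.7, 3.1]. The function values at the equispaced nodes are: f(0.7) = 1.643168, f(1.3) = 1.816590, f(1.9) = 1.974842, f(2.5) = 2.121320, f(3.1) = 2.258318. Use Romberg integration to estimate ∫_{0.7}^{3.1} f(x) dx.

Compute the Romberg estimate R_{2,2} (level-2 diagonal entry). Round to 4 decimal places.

4.7206

R_{0,0} (trapezoid, 1 panel, h=2.4000): 4.681783
R_{1,0} (trapezoid, 2 panels, h=1.2000): 4.710702
R_{2,0} (trapezoid, 4 panels, h=0.6000): 4.718097
R_{1,1} = 4.710702 + (4.710702 − 4.681783)/3 = 4.720342
R_{2,1} = 4.718097 + (4.718097 − 4.710702)/3 = 4.720562
R_{2,2} = 4.720562 + (4.720562 − 4.720342)/15 = 4.720577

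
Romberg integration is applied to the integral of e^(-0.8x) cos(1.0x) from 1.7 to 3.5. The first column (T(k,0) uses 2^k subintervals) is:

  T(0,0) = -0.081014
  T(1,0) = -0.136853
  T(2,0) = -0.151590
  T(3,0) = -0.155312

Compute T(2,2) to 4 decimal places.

T(1,1) = (4·(-0.136853) − (-0.081014)) / 3 = -0.155466
T(2,1) = (4·(-0.151590) − (-0.136853)) / 3 = -0.156502
T(2,2) = -0.156502 + (-0.156502 − (-0.155466))/15 = -0.156571

-0.1566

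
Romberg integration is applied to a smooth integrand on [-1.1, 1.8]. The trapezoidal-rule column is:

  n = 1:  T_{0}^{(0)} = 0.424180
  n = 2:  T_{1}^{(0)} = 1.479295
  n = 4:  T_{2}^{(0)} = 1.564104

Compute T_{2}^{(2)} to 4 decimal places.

Richardson extrapolation on the trapezoidal column (denominator 4−1=3):
T_{1}^{(1)} = 1.479295 + (1.479295 − 0.424180)/3 = 1.831000
T_{2}^{(1)} = (4·1.564104 − 1.479295) / 3 = 1.592374
T_{2}^{(2)} = (16·1.592374 − 1.831000) / 15 = 1.576466

1.5765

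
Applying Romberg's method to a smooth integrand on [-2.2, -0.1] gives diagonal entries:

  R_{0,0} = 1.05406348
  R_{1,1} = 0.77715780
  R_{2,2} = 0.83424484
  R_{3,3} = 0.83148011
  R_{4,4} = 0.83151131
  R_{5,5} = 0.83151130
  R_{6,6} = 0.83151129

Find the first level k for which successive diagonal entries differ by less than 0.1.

k = 2

|R_{1,1} − R_{0,0}| = 0.27690568 ≥ 0.1
|R_{2,2} − R_{1,1}| = 0.05708704 < 0.1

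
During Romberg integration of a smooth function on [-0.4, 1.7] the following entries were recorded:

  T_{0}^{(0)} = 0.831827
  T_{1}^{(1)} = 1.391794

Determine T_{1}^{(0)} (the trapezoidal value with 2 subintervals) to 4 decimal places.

1.2518

From T_{1}^{(1)} = (4·T_{1}^{(0)} − T_{0}^{(0)})/3, solve for T_{1}^{(0)}:
4·T_{1}^{(0)} = 3·1.391794 + 0.831827 = 5.007209
T_{1}^{(0)} = 1.251802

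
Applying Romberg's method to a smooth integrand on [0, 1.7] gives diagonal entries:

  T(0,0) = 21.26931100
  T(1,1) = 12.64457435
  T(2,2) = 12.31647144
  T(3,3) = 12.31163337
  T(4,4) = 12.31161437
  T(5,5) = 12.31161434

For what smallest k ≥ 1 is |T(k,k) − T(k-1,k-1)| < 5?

|T(1,1) − T(0,0)| = 8.62473665 ≥ 5
|T(2,2) − T(1,1)| = 0.32810291 < 5

k = 2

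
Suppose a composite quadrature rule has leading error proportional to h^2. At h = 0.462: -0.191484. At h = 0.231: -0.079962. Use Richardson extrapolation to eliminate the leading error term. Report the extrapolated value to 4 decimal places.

Extrapolated value = (4·A(h/2) − A(h)) / (4 − 1)
= (4·(-0.079962) − (-0.191484)) / 3
= -0.128364 / 3 = -0.042788

-0.0428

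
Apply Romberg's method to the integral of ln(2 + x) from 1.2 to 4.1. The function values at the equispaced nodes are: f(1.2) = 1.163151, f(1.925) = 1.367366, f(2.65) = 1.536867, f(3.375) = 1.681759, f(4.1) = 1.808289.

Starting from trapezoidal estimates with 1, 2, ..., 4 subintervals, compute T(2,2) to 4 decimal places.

4.4085

T(0,0) (trapezoid, 1 panel, h=2.9000): 4.308588
T(1,0) (trapezoid, 2 panels, h=1.4500): 4.382751
T(2,0) (trapezoid, 4 panels, h=0.7250): 4.401991
T(1,1) = 4.382751 + (4.382751 − 4.308588)/3 = 4.407472
T(2,1) = 4.401991 + (4.401991 − 4.382751)/3 = 4.408404
T(2,2) = 4.408404 + (4.408404 − 4.407472)/15 = 4.408466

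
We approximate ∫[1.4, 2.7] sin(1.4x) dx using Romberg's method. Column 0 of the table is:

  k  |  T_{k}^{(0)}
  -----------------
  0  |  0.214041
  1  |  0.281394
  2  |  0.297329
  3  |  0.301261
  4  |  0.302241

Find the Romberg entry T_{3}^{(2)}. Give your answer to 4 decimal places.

Richardson extrapolation on the trapezoidal column (denominator 4−1=3):
T_{2}^{(1)} = 0.297329 + (0.297329 − 0.281394)/3 = 0.302641
T_{3}^{(1)} = 0.301261 + (0.301261 − 0.297329)/3 = 0.302572
T_{3}^{(2)} = 0.302572 + (0.302572 − 0.302641)/15 = 0.302567

0.3026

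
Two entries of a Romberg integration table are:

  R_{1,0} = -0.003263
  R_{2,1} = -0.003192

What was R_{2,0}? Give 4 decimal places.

-0.0032

From R_{2,1} = (4·R_{2,0} − R_{1,0})/3, solve for R_{2,0}:
4·R_{2,0} = 3·(-0.003192) + (-0.003263) = -0.012839
R_{2,0} = -0.003210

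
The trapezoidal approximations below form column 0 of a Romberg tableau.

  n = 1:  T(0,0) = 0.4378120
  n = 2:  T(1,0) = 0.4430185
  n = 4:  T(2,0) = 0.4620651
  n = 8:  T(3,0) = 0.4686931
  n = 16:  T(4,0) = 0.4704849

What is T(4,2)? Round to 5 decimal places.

Richardson extrapolation on the trapezoidal column (denominator 4−1=3):
T(3,1) = (4·0.4686931 − 0.4620651) / 3 = 0.4709024
T(4,1) = (4·0.4704849 − 0.4686931) / 3 = 0.4710822
T(4,2) = (16·0.4710822 − 0.4709024) / 15 = 0.4710942

0.47109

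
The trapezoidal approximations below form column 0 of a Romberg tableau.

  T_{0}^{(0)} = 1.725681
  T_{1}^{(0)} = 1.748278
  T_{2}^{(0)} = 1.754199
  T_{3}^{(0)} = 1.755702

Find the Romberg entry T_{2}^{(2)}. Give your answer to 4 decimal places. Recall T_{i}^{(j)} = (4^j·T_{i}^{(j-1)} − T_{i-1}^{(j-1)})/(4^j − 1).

Richardson extrapolation on the trapezoidal column (denominator 4−1=3):
T_{1}^{(1)} = 1.748278 + (1.748278 − 1.725681)/3 = 1.755810
T_{2}^{(1)} = 1.754199 + (1.754199 − 1.748278)/3 = 1.756173
T_{2}^{(2)} = (16·1.756173 − 1.755810) / 15 = 1.756197

1.7562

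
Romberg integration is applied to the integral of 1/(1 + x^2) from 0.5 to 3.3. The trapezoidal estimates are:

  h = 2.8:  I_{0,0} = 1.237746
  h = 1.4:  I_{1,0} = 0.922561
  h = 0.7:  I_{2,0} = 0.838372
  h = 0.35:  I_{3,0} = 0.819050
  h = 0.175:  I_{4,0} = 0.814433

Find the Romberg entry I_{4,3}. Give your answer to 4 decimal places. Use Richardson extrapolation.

Richardson extrapolation on the trapezoidal column (denominator 4−1=3):
I_{2,1} = (4·0.838372 − 0.922561) / 3 = 0.810309
I_{3,1} = 0.819050 + (0.819050 − 0.838372)/3 = 0.812609
I_{4,1} = (4·0.814433 − 0.819050) / 3 = 0.812894
I_{3,2} = 0.812609 + (0.812609 − 0.810309)/15 = 0.812762
I_{4,2} = (16·0.812894 − 0.812609) / 15 = 0.812913
I_{4,3} = 0.812913 + (0.812913 − 0.812762)/63 = 0.812915

0.8129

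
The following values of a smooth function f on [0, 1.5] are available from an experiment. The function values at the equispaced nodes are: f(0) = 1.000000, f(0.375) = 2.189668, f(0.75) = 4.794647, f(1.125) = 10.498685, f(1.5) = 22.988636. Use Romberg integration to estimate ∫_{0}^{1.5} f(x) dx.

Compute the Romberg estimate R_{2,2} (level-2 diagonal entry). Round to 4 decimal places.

10.5247

R_{0,0} (trapezoid, 1 panel, h=1.5000): 17.991477
R_{1,0} (trapezoid, 2 panels, h=0.7500): 12.591724
R_{2,0} (trapezoid, 4 panels, h=0.3750): 11.053994
R_{1,1} = 12.591724 + (12.591724 − 17.991477)/3 = 10.791806
R_{2,1} = 11.053994 + (11.053994 − 12.591724)/3 = 10.541417
R_{2,2} = 10.541417 + (10.541417 − 10.791806)/15 = 10.524724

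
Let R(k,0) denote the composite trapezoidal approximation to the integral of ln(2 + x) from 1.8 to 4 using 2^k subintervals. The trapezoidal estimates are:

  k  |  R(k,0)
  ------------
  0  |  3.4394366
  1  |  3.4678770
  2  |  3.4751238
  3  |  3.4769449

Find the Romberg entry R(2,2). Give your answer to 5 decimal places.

3.47755

Richardson extrapolation on the trapezoidal column (denominator 4−1=3):
R(1,1) = 3.4678770 + (3.4678770 − 3.4394366)/3 = 3.4773571
R(2,1) = (4·3.4751238 − 3.4678770) / 3 = 3.4775394
R(2,2) = 3.4775394 + (3.4775394 − 3.4773571)/15 = 3.4775516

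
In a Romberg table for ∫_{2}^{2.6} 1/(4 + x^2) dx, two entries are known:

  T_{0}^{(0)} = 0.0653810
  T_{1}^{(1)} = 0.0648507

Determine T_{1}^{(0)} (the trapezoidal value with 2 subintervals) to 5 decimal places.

0.06498

From T_{1}^{(1)} = (4·T_{1}^{(0)} − T_{0}^{(0)})/3, solve for T_{1}^{(0)}:
4·T_{1}^{(0)} = 3·0.0648507 + 0.0653810 = 0.2599331
T_{1}^{(0)} = 0.0649833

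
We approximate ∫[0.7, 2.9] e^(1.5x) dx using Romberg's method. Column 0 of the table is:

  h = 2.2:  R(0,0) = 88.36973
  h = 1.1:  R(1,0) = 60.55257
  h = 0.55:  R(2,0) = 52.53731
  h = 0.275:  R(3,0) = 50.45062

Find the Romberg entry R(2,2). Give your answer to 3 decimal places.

Richardson extrapolation on the trapezoidal column (denominator 4−1=3):
R(1,1) = 60.55257 + (60.55257 − 88.36973)/3 = 51.28018
R(2,1) = (4·52.53731 − 60.55257) / 3 = 49.86556
R(2,2) = (16·49.86556 − 51.28018) / 15 = 49.77125

49.771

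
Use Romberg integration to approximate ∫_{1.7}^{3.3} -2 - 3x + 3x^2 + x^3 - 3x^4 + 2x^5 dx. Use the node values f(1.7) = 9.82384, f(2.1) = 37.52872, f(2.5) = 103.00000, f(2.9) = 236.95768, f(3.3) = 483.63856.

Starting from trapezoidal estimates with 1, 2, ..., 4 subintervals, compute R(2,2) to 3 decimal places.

R(0,0) (trapezoid, 1 panel, h=1.6000): 394.76992
R(1,0) (trapezoid, 2 panels, h=0.8000): 279.78496
R(2,0) (trapezoid, 4 panels, h=0.4000): 249.68704
R(1,1) = 279.78496 + (279.78496 − 394.76992)/3 = 241.45664
R(2,1) = 249.68704 + (249.68704 − 279.78496)/3 = 239.65440
R(2,2) = 239.65440 + (239.65440 − 241.45664)/15 = 239.53425

239.534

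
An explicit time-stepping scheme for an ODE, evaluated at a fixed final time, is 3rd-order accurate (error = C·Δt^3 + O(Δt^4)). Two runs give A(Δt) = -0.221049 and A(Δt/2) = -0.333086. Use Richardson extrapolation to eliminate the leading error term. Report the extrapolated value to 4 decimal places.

-0.3491

The leading error scales as Δt^3; refining by a factor of 2 reduces it by 2^3 = 8.
Extrapolated value = (8·A(Δt/2) − A(Δt)) / (8 − 1)
= (8·(-0.333086) − (-0.221049)) / 7
= -2.443639 / 7 = -0.349091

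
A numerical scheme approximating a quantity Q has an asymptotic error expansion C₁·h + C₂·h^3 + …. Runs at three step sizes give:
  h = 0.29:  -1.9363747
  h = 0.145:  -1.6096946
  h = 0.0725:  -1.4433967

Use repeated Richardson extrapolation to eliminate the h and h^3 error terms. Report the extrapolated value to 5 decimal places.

First eliminate the h term (factor 2^1 = 2):
  B₁ = (2·(-1.6096946) − (-1.9363747))/1 = -1.2830145
  B₂ = (2·(-1.4433967) − (-1.6096946))/1 = -1.2770988
Then eliminate the h^3 term (factor 2^3 = 8):
  (8·(-1.2770988) − (-1.2830145))/7 = -1.2762537

-1.27625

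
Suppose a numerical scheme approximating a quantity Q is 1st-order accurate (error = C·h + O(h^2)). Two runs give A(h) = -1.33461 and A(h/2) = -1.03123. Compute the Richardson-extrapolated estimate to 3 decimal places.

-0.728

The leading error scales as h; refining by a factor of 2 reduces it by 2^1 = 2.
Extrapolated value = (2·A(h/2) − A(h)) / (2 − 1)
= (2·(-1.03123) − (-1.33461)) / 1
= -0.72785 / 1 = -0.72785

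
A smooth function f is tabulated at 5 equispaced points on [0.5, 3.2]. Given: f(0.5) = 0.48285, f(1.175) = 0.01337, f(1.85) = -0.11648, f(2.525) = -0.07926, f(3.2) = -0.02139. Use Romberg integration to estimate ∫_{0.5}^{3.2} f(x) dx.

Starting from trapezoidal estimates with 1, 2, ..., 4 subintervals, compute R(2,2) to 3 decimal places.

R(0,0) (trapezoid, 1 panel, h=2.7000): 0.62297
R(1,0) (trapezoid, 2 panels, h=1.3500): 0.15424
R(2,0) (trapezoid, 4 panels, h=0.6750): 0.03264
R(1,1) = 0.15424 + (0.15424 − 0.62297)/3 = -0.00200
R(2,1) = 0.03264 + (0.03264 − 0.15424)/3 = -0.00789
R(2,2) = -0.00789 + (-0.00789 − (-0.00200))/15 = -0.00828

-0.008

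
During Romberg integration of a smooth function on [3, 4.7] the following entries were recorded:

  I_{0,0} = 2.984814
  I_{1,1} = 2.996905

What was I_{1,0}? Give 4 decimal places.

2.9939

From I_{1,1} = (4·I_{1,0} − I_{0,0})/3, solve for I_{1,0}:
4·I_{1,0} = 3·2.996905 + 2.984814 = 11.975529
I_{1,0} = 2.993882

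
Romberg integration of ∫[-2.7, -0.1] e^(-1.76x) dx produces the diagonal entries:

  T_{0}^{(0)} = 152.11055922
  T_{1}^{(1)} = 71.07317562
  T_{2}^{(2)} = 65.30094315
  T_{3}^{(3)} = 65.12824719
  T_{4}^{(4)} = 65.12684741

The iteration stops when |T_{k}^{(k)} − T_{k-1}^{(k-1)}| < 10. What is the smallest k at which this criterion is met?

k = 2

|T_{1}^{(1)} − T_{0}^{(0)}| = 81.03738360 ≥ 10
|T_{2}^{(2)} − T_{1}^{(1)}| = 5.77223247 < 10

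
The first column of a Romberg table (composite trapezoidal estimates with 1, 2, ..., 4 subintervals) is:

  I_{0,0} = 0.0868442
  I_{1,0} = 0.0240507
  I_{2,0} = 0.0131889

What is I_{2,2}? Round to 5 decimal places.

0.01000

I_{1,1} = (4·0.0240507 − 0.0868442) / 3 = 0.0031195
I_{2,1} = (4·0.0131889 − 0.0240507) / 3 = 0.0095683
I_{2,2} = (16·0.0095683 − 0.0031195) / 15 = 0.0099982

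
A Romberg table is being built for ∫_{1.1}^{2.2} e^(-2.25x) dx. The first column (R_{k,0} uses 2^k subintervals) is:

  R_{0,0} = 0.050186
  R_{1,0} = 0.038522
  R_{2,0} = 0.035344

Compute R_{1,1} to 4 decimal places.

Richardson extrapolation on the trapezoidal column (denominator 4−1=3):
R_{1,1} = 0.038522 + (0.038522 − 0.050186)/3 = 0.034634

0.0346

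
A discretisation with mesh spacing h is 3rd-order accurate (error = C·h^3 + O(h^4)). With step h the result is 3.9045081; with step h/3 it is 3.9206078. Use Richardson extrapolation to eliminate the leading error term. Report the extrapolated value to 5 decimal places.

Extrapolated value = (27·A(h/3) − A(h)) / (27 − 1)
= (27·3.9206078 − 3.9045081) / 26
= 101.9519025 / 26 = 3.9212270

3.92123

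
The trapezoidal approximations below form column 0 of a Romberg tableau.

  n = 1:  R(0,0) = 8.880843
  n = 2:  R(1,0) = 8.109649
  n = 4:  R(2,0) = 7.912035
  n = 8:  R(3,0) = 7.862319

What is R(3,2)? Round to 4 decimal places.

Richardson extrapolation on the trapezoidal column (denominator 4−1=3):
R(2,1) = 7.912035 + (7.912035 − 8.109649)/3 = 7.846164
R(3,1) = 7.862319 + (7.862319 − 7.912035)/3 = 7.845747
R(3,2) = (16·7.845747 − 7.846164) / 15 = 7.845719

7.8457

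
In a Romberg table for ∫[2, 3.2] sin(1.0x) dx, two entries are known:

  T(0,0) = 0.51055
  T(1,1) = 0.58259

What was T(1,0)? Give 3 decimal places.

0.565

From T(1,1) = (4·T(1,0) − T(0,0))/3, solve for T(1,0):
4·T(1,0) = 3·0.58259 + 0.51055 = 2.25832
T(1,0) = 0.56458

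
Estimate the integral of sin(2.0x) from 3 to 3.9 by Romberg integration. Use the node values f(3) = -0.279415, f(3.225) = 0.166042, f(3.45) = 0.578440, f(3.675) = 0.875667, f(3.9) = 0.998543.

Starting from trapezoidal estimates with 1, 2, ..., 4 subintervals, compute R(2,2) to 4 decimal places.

0.4531

R(0,0) (trapezoid, 1 panel, h=0.9000): 0.323608
R(1,0) (trapezoid, 2 panels, h=0.4500): 0.422102
R(2,0) (trapezoid, 4 panels, h=0.2250): 0.445435
R(1,1) = 0.422102 + (0.422102 − 0.323608)/3 = 0.454933
R(2,1) = 0.445435 + (0.445435 − 0.422102)/3 = 0.453213
R(2,2) = 0.453213 + (0.453213 − 0.454933)/15 = 0.453098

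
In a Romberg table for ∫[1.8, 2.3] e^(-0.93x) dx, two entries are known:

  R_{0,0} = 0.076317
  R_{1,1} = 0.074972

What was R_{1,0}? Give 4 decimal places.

0.0753

From R_{1,1} = (4·R_{1,0} − R_{0,0})/3, solve for R_{1,0}:
4·R_{1,0} = 3·0.074972 + 0.076317 = 0.301233
R_{1,0} = 0.075308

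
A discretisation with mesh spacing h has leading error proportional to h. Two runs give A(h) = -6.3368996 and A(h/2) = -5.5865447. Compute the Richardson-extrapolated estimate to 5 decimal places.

-4.83619

The leading error scales as h; refining by a factor of 2 reduces it by 2^1 = 2.
Extrapolated value = (2·A(h/2) − A(h)) / (2 − 1)
= (2·(-5.5865447) − (-6.3368996)) / 1
= -4.8361898 / 1 = -4.8361898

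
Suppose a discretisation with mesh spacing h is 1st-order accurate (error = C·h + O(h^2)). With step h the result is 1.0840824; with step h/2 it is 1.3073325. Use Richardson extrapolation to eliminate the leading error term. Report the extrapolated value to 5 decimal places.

1.53058

Extrapolated value = (2·A(h/2) − A(h)) / (2 − 1)
= (2·1.3073325 − 1.0840824) / 1
= 1.5305826 / 1 = 1.5305826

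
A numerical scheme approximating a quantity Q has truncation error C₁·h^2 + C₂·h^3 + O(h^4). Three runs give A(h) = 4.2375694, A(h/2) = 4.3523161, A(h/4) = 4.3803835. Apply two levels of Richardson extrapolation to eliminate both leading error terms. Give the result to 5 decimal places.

4.38962

First eliminate the h^2 term (factor 2^2 = 4):
  B₁ = (4·4.3523161 − 4.2375694)/3 = 4.3905650
  B₂ = (4·4.3803835 − 4.3523161)/3 = 4.3897393
Then eliminate the h^3 term (factor 2^3 = 8):
  (8·4.3897393 − 4.3905650)/7 = 4.3896213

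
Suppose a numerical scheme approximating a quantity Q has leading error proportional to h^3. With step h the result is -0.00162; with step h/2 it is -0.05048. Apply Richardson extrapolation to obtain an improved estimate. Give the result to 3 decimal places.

Extrapolated value = (8·A(h/2) − A(h)) / (8 − 1)
= (8·(-0.05048) − (-0.00162)) / 7
= -0.40222 / 7 = -0.05746

-0.057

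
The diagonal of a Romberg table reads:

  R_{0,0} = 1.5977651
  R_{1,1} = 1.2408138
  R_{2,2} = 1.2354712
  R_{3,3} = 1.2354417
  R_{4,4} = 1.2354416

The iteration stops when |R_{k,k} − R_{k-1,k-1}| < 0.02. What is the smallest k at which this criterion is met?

k = 2

|R_{1,1} − R_{0,0}| = 0.3569513 ≥ 0.02
|R_{2,2} − R_{1,1}| = 0.0053426 < 0.02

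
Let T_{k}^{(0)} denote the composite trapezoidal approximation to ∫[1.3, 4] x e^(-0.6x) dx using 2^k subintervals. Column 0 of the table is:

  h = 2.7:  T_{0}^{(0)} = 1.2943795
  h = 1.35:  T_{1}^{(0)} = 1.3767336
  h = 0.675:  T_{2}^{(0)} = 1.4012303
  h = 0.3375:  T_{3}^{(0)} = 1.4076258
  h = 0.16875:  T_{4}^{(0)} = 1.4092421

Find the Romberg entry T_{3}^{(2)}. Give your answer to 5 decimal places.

1.40978

Richardson extrapolation on the trapezoidal column (denominator 4−1=3):
T_{2}^{(1)} = (4·1.4012303 − 1.3767336) / 3 = 1.4093959
T_{3}^{(1)} = 1.4076258 + (1.4076258 − 1.4012303)/3 = 1.4097576
T_{3}^{(2)} = 1.4097576 + (1.4097576 − 1.4093959)/15 = 1.4097817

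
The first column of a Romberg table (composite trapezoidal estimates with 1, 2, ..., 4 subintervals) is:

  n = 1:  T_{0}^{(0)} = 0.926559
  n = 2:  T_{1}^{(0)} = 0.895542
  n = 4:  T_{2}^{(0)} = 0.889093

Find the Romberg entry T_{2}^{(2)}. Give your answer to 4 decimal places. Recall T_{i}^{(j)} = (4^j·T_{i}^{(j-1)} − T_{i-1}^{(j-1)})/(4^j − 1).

0.8871

T_{1}^{(1)} = 0.895542 + (0.895542 − 0.926559)/3 = 0.885203
T_{2}^{(1)} = 0.889093 + (0.889093 − 0.895542)/3 = 0.886943
T_{2}^{(2)} = 0.886943 + (0.886943 − 0.885203)/15 = 0.887059
(Column j=1 coincides with Simpson's rule on the same nodes.)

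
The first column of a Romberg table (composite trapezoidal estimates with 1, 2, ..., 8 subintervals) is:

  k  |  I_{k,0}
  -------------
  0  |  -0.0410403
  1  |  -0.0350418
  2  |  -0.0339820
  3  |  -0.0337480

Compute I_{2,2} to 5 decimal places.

-0.03367

Richardson extrapolation on the trapezoidal column (denominator 4−1=3):
I_{1,1} = (4·(-0.0350418) − (-0.0410403)) / 3 = -0.0330423
I_{2,1} = (4·(-0.0339820) − (-0.0350418)) / 3 = -0.0336287
I_{2,2} = -0.0336287 + (-0.0336287 − (-0.0330423))/15 = -0.0336678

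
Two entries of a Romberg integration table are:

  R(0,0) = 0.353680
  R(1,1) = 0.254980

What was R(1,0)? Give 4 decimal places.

0.2797

From R(1,1) = (4·R(1,0) − R(0,0))/3, solve for R(1,0):
4·R(1,0) = 3·0.254980 + 0.353680 = 1.118620
R(1,0) = 0.279655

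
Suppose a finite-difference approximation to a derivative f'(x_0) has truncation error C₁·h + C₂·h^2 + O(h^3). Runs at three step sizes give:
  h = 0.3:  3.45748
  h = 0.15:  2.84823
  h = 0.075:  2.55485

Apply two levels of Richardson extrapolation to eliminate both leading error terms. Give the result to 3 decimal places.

2.269

First eliminate the h term (factor 2^1 = 2):
  B₁ = (2·2.84823 − 3.45748)/1 = 2.23898
  B₂ = (2·2.55485 − 2.84823)/1 = 2.26147
Then eliminate the h^2 term (factor 2^2 = 4):
  (4·2.26147 − 2.23898)/3 = 2.26897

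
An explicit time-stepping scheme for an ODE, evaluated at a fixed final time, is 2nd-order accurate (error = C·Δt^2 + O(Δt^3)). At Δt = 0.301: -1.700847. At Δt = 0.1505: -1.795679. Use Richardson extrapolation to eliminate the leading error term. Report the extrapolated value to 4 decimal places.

Extrapolated value = (4·A(Δt/2) − A(Δt)) / (4 − 1)
= (4·(-1.795679) − (-1.700847)) / 3
= -5.481869 / 3 = -1.827290

-1.8273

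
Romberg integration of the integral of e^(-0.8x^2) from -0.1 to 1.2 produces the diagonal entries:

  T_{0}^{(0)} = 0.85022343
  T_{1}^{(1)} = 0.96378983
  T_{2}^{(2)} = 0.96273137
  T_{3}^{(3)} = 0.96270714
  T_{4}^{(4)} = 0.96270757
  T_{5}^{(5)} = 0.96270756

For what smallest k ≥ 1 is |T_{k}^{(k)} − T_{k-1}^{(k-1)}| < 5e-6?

|T_{1}^{(1)} − T_{0}^{(0)}| = 0.11356640 ≥ 5e-6
|T_{2}^{(2)} − T_{1}^{(1)}| = 0.00105846 ≥ 5e-6
|T_{3}^{(3)} − T_{2}^{(2)}| = 0.00002423 ≥ 5e-6
|T_{4}^{(4)} − T_{3}^{(3)}| = 0.00000043 < 5e-6

k = 4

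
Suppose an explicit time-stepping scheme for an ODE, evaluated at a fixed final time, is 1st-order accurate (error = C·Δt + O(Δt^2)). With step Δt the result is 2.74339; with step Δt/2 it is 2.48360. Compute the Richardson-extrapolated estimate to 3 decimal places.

2.224

Extrapolated value = (2·A(Δt/2) − A(Δt)) / (2 − 1)
= (2·2.48360 − 2.74339) / 1
= 2.22381 / 1 = 2.22381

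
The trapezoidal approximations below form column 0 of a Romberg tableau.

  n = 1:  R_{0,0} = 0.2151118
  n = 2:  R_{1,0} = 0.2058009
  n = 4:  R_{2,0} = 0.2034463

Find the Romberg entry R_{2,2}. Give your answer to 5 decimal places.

0.20266

Richardson extrapolation on the trapezoidal column (denominator 4−1=3):
R_{1,1} = (4·0.2058009 − 0.2151118) / 3 = 0.2026973
R_{2,1} = (4·0.2034463 − 0.2058009) / 3 = 0.2026614
R_{2,2} = 0.2026614 + (0.2026614 − 0.2026973)/15 = 0.2026590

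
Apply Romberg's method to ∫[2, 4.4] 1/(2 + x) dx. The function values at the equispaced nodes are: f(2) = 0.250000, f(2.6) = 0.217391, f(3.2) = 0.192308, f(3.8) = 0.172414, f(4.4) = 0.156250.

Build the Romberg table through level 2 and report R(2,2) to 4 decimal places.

0.4700

R(0,0) (trapezoid, 1 panel, h=2.4000): 0.487500
R(1,0) (trapezoid, 2 panels, h=1.2000): 0.474520
R(2,0) (trapezoid, 4 panels, h=0.6000): 0.471143
R(1,1) = 0.474520 + (0.474520 − 0.487500)/3 = 0.470193
R(2,1) = 0.471143 + (0.471143 − 0.474520)/3 = 0.470017
R(2,2) = 0.470017 + (0.470017 − 0.470193)/15 = 0.470005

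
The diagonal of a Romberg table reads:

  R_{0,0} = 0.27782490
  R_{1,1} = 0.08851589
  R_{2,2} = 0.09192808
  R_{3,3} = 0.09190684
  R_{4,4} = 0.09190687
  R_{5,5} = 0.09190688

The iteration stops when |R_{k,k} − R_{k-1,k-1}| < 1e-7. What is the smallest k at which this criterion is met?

|R_{1,1} − R_{0,0}| = 0.18930901 ≥ 1e-7
|R_{2,2} − R_{1,1}| = 0.00341219 ≥ 1e-7
|R_{3,3} − R_{2,2}| = 0.00002124 ≥ 1e-7
|R_{4,4} − R_{3,3}| = 0.00000003 < 1e-7

k = 4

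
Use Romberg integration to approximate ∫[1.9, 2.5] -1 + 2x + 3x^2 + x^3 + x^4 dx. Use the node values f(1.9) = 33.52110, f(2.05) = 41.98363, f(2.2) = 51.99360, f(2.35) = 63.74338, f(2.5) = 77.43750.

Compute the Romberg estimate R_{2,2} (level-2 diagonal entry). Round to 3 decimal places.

R_{0,0} (trapezoid, 1 panel, h=0.6000): 33.28758
R_{1,0} (trapezoid, 2 panels, h=0.3000): 32.24187
R_{2,0} (trapezoid, 4 panels, h=0.1500): 31.97999
R_{1,1} = 32.24187 + (32.24187 − 33.28758)/3 = 31.89330
R_{2,1} = 31.97999 + (31.97999 − 32.24187)/3 = 31.89270
R_{2,2} = 31.89270 + (31.89270 − 31.89330)/15 = 31.89266

31.893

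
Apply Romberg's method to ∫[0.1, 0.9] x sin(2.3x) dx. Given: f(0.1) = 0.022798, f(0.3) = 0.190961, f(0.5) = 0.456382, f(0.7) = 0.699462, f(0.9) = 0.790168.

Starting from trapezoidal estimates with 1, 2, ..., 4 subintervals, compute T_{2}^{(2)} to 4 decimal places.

0.3525

T_{0}^{(0)} (trapezoid, 1 panel, h=0.8000): 0.325186
T_{1}^{(0)} (trapezoid, 2 panels, h=0.4000): 0.345146
T_{2}^{(0)} (trapezoid, 4 panels, h=0.2000): 0.350658
T_{1}^{(1)} = 0.345146 + (0.345146 − 0.325186)/3 = 0.351799
T_{2}^{(1)} = 0.350658 + (0.350658 − 0.345146)/3 = 0.352495
T_{2}^{(2)} = 0.352495 + (0.352495 − 0.351799)/15 = 0.352541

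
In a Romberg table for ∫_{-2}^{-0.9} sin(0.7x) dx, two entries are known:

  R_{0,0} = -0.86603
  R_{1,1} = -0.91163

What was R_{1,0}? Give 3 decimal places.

From R_{1,1} = (4·R_{1,0} − R_{0,0})/3, solve for R_{1,0}:
4·R_{1,0} = 3·(-0.91163) + (-0.86603) = -3.60092
R_{1,0} = -0.90023

-0.900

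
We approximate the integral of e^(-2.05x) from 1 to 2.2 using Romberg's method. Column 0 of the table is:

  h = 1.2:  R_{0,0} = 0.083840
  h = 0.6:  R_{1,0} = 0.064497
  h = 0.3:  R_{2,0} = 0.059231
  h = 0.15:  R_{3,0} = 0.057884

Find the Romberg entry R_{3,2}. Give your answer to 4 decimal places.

0.0574

Richardson extrapolation on the trapezoidal column (denominator 4−1=3):
R_{2,1} = 0.059231 + (0.059231 − 0.064497)/3 = 0.057476
R_{3,1} = (4·0.057884 − 0.059231) / 3 = 0.057435
R_{3,2} = (16·0.057435 − 0.057476) / 15 = 0.057432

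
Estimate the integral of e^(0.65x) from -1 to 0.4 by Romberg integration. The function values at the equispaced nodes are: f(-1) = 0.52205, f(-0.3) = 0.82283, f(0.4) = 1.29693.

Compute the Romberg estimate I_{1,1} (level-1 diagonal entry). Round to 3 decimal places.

I_{0,0} (trapezoid, 1 panel, h=1.4000): 1.27329
I_{1,0} (trapezoid, 2 panels, h=0.7000): 1.21262
I_{1,1} = 1.21262 + (1.21262 − 1.27329)/3 = 1.19240

1.192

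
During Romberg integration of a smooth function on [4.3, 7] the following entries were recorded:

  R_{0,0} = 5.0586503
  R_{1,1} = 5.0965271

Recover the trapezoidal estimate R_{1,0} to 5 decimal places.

From R_{1,1} = (4·R_{1,0} − R_{0,0})/3, solve for R_{1,0}:
4·R_{1,0} = 3·5.0965271 + 5.0586503 = 20.3482316
R_{1,0} = 5.0870579

5.08706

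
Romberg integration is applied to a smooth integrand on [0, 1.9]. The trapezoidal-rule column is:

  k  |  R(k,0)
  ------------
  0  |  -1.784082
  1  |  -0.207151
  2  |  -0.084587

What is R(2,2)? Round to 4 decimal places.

-0.0679

R(1,1) = -0.207151 + (-0.207151 − (-1.784082))/3 = 0.318493
R(2,1) = -0.084587 + (-0.084587 − (-0.207151))/3 = -0.043732
R(2,2) = -0.043732 + (-0.043732 − 0.318493)/15 = -0.067880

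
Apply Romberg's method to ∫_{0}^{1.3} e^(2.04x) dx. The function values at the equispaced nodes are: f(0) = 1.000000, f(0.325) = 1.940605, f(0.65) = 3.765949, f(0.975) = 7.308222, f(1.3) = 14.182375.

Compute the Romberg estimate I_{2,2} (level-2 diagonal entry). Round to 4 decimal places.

6.4629

I_{0,0} (trapezoid, 1 panel, h=1.3000): 9.868544
I_{1,0} (trapezoid, 2 panels, h=0.6500): 7.382139
I_{2,0} (trapezoid, 4 panels, h=0.3250): 6.696938
I_{1,1} = 7.382139 + (7.382139 − 9.868544)/3 = 6.553337
I_{2,1} = 6.696938 + (6.696938 − 7.382139)/3 = 6.468538
I_{2,2} = 6.468538 + (6.468538 − 6.553337)/15 = 6.462885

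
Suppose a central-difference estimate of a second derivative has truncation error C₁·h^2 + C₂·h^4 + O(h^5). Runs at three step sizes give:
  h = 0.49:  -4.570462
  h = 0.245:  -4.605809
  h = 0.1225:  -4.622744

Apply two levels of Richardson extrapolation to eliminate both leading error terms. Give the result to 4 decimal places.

-4.6291

First eliminate the h^2 term (factor 2^2 = 4):
  B₁ = (4·(-4.605809) − (-4.570462))/3 = -4.617591
  B₂ = (4·(-4.622744) − (-4.605809))/3 = -4.628389
Then eliminate the h^4 term (factor 2^4 = 16):
  (16·(-4.628389) − (-4.617591))/15 = -4.629109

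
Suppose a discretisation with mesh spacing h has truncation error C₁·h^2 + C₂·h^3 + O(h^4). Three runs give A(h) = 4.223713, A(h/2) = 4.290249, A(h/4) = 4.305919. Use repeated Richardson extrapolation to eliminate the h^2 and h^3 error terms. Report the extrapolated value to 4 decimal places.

4.3110

First eliminate the h^2 term (factor 2^2 = 4):
  B₁ = (4·4.290249 − 4.223713)/3 = 4.312428
  B₂ = (4·4.305919 − 4.290249)/3 = 4.311142
Then eliminate the h^3 term (factor 2^3 = 8):
  (8·4.311142 − 4.312428)/7 = 4.310958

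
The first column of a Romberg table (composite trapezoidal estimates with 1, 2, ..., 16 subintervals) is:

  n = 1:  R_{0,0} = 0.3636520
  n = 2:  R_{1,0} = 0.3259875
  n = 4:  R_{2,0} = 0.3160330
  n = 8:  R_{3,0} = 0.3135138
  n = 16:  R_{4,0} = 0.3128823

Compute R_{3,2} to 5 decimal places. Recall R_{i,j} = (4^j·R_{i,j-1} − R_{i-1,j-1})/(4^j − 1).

Richardson extrapolation on the trapezoidal column (denominator 4−1=3):
R_{2,1} = (4·0.3160330 − 0.3259875) / 3 = 0.3127148
R_{3,1} = (4·0.3135138 − 0.3160330) / 3 = 0.3126741
R_{3,2} = 0.3126741 + (0.3126741 − 0.3127148)/15 = 0.3126714

0.31267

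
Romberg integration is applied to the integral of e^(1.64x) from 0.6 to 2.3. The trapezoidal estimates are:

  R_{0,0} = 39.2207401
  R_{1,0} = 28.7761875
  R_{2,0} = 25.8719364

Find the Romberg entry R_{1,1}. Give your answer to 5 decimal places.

Richardson extrapolation on the trapezoidal column (denominator 4−1=3):
R_{1,1} = (4·28.7761875 − 39.2207401) / 3 = 25.2946700

25.29467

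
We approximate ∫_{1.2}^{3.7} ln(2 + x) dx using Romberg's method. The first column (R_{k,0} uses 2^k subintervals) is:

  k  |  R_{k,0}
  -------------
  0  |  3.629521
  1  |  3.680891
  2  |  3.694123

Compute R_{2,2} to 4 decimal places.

Richardson extrapolation on the trapezoidal column (denominator 4−1=3):
R_{1,1} = (4·3.680891 − 3.629521) / 3 = 3.698014
R_{2,1} = 3.694123 + (3.694123 − 3.680891)/3 = 3.698534
R_{2,2} = 3.698534 + (3.698534 − 3.698014)/15 = 3.698569

3.6986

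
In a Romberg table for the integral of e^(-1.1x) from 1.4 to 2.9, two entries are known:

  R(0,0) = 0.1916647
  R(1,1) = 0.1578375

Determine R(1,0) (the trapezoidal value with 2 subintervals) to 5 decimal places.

0.16629

From R(1,1) = (4·R(1,0) − R(0,0))/3, solve for R(1,0):
4·R(1,0) = 3·0.1578375 + 0.1916647 = 0.6651772
R(1,0) = 0.1662943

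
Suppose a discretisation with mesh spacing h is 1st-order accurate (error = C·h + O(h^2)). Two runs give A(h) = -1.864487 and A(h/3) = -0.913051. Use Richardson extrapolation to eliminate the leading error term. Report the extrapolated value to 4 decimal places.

-0.4373

The leading error scales as h; refining by a factor of 3 reduces it by 3^1 = 3.
Extrapolated value = (3·A(h/3) − A(h)) / (3 − 1)
= (3·(-0.913051) − (-1.864487)) / 2
= -0.874666 / 2 = -0.437333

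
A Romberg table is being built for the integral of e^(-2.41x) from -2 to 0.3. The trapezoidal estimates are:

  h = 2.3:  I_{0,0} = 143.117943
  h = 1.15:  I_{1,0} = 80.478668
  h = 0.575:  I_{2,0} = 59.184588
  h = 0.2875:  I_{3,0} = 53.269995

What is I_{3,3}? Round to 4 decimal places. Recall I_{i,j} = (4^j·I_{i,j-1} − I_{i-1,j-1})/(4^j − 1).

51.2405

Richardson extrapolation on the trapezoidal column (denominator 4−1=3):
I_{1,1} = 80.478668 + (80.478668 − 143.117943)/3 = 59.598910
I_{2,1} = 59.184588 + (59.184588 − 80.478668)/3 = 52.086561
I_{3,1} = (4·53.269995 − 59.184588) / 3 = 51.298464
I_{2,2} = (16·52.086561 − 59.598910) / 15 = 51.585738
I_{3,2} = 51.298464 + (51.298464 − 52.086561)/15 = 51.245924
I_{3,3} = 51.245924 + (51.245924 − 51.585738)/63 = 51.240530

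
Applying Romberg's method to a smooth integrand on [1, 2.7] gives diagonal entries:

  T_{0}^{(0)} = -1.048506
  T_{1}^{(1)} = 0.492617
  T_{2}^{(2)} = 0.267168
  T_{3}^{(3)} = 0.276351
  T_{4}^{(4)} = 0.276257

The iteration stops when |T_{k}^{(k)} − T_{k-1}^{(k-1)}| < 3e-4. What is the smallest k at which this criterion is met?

k = 4

|T_{1}^{(1)} − T_{0}^{(0)}| = 1.541123 ≥ 3e-4
|T_{2}^{(2)} − T_{1}^{(1)}| = 0.225449 ≥ 3e-4
|T_{3}^{(3)} − T_{2}^{(2)}| = 0.009183 ≥ 3e-4
|T_{4}^{(4)} − T_{3}^{(3)}| = 0.000094 < 3e-4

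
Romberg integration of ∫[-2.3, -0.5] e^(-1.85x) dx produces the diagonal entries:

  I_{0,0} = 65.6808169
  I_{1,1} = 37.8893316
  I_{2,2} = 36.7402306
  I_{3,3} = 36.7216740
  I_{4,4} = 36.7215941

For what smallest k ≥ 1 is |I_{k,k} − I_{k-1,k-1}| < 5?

k = 2

|I_{1,1} − I_{0,0}| = 27.7914853 ≥ 5
|I_{2,2} − I_{1,1}| = 1.1491010 < 5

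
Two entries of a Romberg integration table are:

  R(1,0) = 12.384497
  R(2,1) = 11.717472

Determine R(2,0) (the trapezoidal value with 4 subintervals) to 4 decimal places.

11.8842

From R(2,1) = (4·R(2,0) − R(1,0))/3, solve for R(2,0):
4·R(2,0) = 3·11.717472 + 12.384497 = 47.536913
R(2,0) = 11.884228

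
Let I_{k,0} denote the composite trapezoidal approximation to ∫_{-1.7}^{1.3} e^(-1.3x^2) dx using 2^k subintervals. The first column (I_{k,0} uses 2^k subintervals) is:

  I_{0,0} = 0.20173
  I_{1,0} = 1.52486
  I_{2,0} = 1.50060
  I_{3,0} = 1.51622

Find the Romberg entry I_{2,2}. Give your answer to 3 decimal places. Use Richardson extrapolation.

1.461

I_{1,1} = (4·1.52486 − 0.20173) / 3 = 1.96590
I_{2,1} = (4·1.50060 − 1.52486) / 3 = 1.49251
I_{2,2} = (16·1.49251 − 1.96590) / 15 = 1.46095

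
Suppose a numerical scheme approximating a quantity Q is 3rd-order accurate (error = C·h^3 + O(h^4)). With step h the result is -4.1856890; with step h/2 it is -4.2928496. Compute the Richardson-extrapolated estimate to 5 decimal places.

-4.30816

The leading error scales as h^3; refining by a factor of 2 reduces it by 2^3 = 8.
Extrapolated value = (8·A(h/2) − A(h)) / (8 − 1)
= (8·(-4.2928496) − (-4.1856890)) / 7
= -30.1571078 / 7 = -4.3081583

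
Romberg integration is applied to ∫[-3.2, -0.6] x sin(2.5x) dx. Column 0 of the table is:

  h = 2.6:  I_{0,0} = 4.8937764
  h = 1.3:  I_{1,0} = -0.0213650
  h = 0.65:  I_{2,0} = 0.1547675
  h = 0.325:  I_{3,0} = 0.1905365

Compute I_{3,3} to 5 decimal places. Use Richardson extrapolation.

Richardson extrapolation on the trapezoidal column (denominator 4−1=3):
I_{1,1} = (4·(-0.0213650) − 4.8937764) / 3 = -1.6597455
I_{2,1} = 0.1547675 + (0.1547675 − (-0.0213650))/3 = 0.2134783
I_{3,1} = (4·0.1905365 − 0.1547675) / 3 = 0.2024595
I_{2,2} = 0.2134783 + (0.2134783 − (-1.6597455))/15 = 0.3383599
I_{3,2} = 0.2024595 + (0.2024595 − 0.2134783)/15 = 0.2017249
I_{3,3} = 0.2017249 + (0.2017249 − 0.3383599)/63 = 0.1995561

0.19956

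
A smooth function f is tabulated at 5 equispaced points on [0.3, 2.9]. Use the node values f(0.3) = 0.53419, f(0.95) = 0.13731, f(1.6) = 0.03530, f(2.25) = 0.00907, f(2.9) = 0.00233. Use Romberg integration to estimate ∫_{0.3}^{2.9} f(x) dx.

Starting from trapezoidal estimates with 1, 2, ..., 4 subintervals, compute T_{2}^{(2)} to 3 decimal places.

T_{0}^{(0)} (trapezoid, 1 panel, h=2.6000): 0.69748
T_{1}^{(0)} (trapezoid, 2 panels, h=1.3000): 0.39463
T_{2}^{(0)} (trapezoid, 4 panels, h=0.6500): 0.29246
T_{1}^{(1)} = 0.39463 + (0.39463 − 0.69748)/3 = 0.29368
T_{2}^{(1)} = 0.29246 + (0.29246 − 0.39463)/3 = 0.25840
T_{2}^{(2)} = 0.25840 + (0.25840 − 0.29368)/15 = 0.25605

0.256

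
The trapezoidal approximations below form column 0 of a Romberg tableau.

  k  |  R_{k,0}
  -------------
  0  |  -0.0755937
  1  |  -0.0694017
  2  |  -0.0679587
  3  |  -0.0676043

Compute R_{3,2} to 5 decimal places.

Richardson extrapolation on the trapezoidal column (denominator 4−1=3):
R_{2,1} = -0.0679587 + (-0.0679587 − (-0.0694017))/3 = -0.0674777
R_{3,1} = (4·(-0.0676043) − (-0.0679587)) / 3 = -0.0674862
R_{3,2} = -0.0674862 + (-0.0674862 − (-0.0674777))/15 = -0.0674868

-0.06749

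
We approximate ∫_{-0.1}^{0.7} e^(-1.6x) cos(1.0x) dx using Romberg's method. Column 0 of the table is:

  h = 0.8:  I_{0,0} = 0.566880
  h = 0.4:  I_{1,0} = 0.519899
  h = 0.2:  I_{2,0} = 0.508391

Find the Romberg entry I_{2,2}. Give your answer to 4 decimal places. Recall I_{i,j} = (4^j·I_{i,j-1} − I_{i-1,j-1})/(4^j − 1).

0.5046

Richardson extrapolation on the trapezoidal column (denominator 4−1=3):
I_{1,1} = (4·0.519899 − 0.566880) / 3 = 0.504239
I_{2,1} = (4·0.508391 − 0.519899) / 3 = 0.504555
I_{2,2} = 0.504555 + (0.504555 − 0.504239)/15 = 0.504576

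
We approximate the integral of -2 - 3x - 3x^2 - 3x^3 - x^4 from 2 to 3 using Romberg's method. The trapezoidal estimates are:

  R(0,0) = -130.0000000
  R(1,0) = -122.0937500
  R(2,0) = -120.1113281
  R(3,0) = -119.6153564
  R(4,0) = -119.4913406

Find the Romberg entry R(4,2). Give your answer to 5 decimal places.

Richardson extrapolation on the trapezoidal column (denominator 4−1=3):
R(3,1) = (4·(-119.6153564) − (-120.1113281)) / 3 = -119.4500325
R(4,1) = -119.4913406 + (-119.4913406 − (-119.6153564))/3 = -119.4500020
R(4,2) = (16·(-119.4500020) − (-119.4500325)) / 15 = -119.4500000

-119.45000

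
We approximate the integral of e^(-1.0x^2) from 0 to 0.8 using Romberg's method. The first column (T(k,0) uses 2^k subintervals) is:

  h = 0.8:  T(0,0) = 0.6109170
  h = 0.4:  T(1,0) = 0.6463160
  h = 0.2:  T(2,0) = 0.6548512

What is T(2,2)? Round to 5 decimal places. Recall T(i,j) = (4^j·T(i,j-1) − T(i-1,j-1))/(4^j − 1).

Richardson extrapolation on the trapezoidal column (denominator 4−1=3):
T(1,1) = (4·0.6463160 − 0.6109170) / 3 = 0.6581157
T(2,1) = 0.6548512 + (0.6548512 − 0.6463160)/3 = 0.6576963
T(2,2) = (16·0.6576963 − 0.6581157) / 15 = 0.6576683

0.65767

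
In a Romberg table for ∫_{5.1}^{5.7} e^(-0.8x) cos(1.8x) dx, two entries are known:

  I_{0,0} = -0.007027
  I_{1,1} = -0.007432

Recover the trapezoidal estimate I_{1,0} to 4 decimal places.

-0.0073

From I_{1,1} = (4·I_{1,0} − I_{0,0})/3, solve for I_{1,0}:
4·I_{1,0} = 3·(-0.007432) + (-0.007027) = -0.029323
I_{1,0} = -0.007331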